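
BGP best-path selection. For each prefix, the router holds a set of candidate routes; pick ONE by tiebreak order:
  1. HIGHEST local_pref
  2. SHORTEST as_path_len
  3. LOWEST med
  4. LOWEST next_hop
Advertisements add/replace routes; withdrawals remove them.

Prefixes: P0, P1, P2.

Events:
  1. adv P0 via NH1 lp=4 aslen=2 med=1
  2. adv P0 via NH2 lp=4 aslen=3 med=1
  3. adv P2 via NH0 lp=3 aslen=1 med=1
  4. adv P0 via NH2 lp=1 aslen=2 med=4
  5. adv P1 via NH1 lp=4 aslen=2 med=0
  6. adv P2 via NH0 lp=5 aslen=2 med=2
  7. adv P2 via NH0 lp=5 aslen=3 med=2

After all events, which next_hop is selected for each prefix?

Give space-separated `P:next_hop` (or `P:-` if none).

Op 1: best P0=NH1 P1=- P2=-
Op 2: best P0=NH1 P1=- P2=-
Op 3: best P0=NH1 P1=- P2=NH0
Op 4: best P0=NH1 P1=- P2=NH0
Op 5: best P0=NH1 P1=NH1 P2=NH0
Op 6: best P0=NH1 P1=NH1 P2=NH0
Op 7: best P0=NH1 P1=NH1 P2=NH0

Answer: P0:NH1 P1:NH1 P2:NH0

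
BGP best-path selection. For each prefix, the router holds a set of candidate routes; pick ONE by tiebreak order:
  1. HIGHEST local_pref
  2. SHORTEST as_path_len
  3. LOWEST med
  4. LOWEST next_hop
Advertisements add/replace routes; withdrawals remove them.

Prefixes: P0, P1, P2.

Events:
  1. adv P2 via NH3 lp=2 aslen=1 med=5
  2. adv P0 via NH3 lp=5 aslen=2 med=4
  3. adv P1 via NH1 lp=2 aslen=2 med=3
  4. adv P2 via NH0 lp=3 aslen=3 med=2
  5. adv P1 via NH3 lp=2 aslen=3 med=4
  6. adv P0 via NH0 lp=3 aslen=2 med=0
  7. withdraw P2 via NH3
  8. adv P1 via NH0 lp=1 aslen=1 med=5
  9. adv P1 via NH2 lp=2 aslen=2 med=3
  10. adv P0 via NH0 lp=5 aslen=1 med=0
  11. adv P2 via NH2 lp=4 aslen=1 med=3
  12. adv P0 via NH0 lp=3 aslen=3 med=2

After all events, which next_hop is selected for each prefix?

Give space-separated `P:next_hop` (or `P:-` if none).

Answer: P0:NH3 P1:NH1 P2:NH2

Derivation:
Op 1: best P0=- P1=- P2=NH3
Op 2: best P0=NH3 P1=- P2=NH3
Op 3: best P0=NH3 P1=NH1 P2=NH3
Op 4: best P0=NH3 P1=NH1 P2=NH0
Op 5: best P0=NH3 P1=NH1 P2=NH0
Op 6: best P0=NH3 P1=NH1 P2=NH0
Op 7: best P0=NH3 P1=NH1 P2=NH0
Op 8: best P0=NH3 P1=NH1 P2=NH0
Op 9: best P0=NH3 P1=NH1 P2=NH0
Op 10: best P0=NH0 P1=NH1 P2=NH0
Op 11: best P0=NH0 P1=NH1 P2=NH2
Op 12: best P0=NH3 P1=NH1 P2=NH2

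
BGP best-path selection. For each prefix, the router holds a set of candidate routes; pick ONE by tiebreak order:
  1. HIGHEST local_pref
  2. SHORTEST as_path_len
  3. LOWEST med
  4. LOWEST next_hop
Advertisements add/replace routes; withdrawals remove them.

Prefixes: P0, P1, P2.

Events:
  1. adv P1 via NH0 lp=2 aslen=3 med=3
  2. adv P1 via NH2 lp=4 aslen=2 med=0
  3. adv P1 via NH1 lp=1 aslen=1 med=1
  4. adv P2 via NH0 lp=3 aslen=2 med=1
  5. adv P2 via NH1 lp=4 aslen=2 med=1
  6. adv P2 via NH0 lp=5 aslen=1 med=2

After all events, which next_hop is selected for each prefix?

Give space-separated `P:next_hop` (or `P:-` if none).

Op 1: best P0=- P1=NH0 P2=-
Op 2: best P0=- P1=NH2 P2=-
Op 3: best P0=- P1=NH2 P2=-
Op 4: best P0=- P1=NH2 P2=NH0
Op 5: best P0=- P1=NH2 P2=NH1
Op 6: best P0=- P1=NH2 P2=NH0

Answer: P0:- P1:NH2 P2:NH0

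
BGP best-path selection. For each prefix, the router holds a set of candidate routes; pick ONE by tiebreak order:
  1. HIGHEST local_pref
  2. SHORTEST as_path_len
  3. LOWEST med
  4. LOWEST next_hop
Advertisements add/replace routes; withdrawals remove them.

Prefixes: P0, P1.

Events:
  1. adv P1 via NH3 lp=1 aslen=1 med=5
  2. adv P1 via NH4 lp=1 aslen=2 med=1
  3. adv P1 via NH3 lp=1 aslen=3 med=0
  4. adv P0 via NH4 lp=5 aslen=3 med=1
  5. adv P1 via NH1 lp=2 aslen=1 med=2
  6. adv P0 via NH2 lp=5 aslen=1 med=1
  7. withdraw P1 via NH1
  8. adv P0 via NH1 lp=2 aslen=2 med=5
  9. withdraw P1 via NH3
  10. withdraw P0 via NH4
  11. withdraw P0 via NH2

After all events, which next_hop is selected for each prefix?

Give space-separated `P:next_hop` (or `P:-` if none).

Answer: P0:NH1 P1:NH4

Derivation:
Op 1: best P0=- P1=NH3
Op 2: best P0=- P1=NH3
Op 3: best P0=- P1=NH4
Op 4: best P0=NH4 P1=NH4
Op 5: best P0=NH4 P1=NH1
Op 6: best P0=NH2 P1=NH1
Op 7: best P0=NH2 P1=NH4
Op 8: best P0=NH2 P1=NH4
Op 9: best P0=NH2 P1=NH4
Op 10: best P0=NH2 P1=NH4
Op 11: best P0=NH1 P1=NH4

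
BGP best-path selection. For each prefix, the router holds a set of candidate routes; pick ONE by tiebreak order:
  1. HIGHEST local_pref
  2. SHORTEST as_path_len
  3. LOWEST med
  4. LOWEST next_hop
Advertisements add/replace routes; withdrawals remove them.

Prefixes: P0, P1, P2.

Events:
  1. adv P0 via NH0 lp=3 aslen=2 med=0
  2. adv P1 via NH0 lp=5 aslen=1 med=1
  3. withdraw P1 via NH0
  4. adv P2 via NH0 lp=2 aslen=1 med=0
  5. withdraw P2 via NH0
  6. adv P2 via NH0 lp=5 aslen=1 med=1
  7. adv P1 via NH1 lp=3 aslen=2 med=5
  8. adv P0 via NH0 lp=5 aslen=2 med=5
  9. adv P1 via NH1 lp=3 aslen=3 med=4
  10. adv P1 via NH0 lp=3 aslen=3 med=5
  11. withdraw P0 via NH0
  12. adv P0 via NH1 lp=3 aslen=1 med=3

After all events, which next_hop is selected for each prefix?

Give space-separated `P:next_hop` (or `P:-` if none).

Op 1: best P0=NH0 P1=- P2=-
Op 2: best P0=NH0 P1=NH0 P2=-
Op 3: best P0=NH0 P1=- P2=-
Op 4: best P0=NH0 P1=- P2=NH0
Op 5: best P0=NH0 P1=- P2=-
Op 6: best P0=NH0 P1=- P2=NH0
Op 7: best P0=NH0 P1=NH1 P2=NH0
Op 8: best P0=NH0 P1=NH1 P2=NH0
Op 9: best P0=NH0 P1=NH1 P2=NH0
Op 10: best P0=NH0 P1=NH1 P2=NH0
Op 11: best P0=- P1=NH1 P2=NH0
Op 12: best P0=NH1 P1=NH1 P2=NH0

Answer: P0:NH1 P1:NH1 P2:NH0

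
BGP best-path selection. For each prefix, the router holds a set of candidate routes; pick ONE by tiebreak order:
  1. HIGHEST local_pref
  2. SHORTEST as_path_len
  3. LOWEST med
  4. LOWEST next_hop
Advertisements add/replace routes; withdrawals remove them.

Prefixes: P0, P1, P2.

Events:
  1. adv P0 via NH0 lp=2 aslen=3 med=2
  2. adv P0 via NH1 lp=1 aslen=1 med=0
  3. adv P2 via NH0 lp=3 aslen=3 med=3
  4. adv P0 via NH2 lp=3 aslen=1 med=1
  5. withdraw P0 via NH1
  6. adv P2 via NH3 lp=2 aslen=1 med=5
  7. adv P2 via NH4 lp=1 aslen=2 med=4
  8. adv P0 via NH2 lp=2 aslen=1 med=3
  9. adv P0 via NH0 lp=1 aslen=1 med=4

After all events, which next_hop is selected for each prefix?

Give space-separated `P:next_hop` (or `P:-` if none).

Op 1: best P0=NH0 P1=- P2=-
Op 2: best P0=NH0 P1=- P2=-
Op 3: best P0=NH0 P1=- P2=NH0
Op 4: best P0=NH2 P1=- P2=NH0
Op 5: best P0=NH2 P1=- P2=NH0
Op 6: best P0=NH2 P1=- P2=NH0
Op 7: best P0=NH2 P1=- P2=NH0
Op 8: best P0=NH2 P1=- P2=NH0
Op 9: best P0=NH2 P1=- P2=NH0

Answer: P0:NH2 P1:- P2:NH0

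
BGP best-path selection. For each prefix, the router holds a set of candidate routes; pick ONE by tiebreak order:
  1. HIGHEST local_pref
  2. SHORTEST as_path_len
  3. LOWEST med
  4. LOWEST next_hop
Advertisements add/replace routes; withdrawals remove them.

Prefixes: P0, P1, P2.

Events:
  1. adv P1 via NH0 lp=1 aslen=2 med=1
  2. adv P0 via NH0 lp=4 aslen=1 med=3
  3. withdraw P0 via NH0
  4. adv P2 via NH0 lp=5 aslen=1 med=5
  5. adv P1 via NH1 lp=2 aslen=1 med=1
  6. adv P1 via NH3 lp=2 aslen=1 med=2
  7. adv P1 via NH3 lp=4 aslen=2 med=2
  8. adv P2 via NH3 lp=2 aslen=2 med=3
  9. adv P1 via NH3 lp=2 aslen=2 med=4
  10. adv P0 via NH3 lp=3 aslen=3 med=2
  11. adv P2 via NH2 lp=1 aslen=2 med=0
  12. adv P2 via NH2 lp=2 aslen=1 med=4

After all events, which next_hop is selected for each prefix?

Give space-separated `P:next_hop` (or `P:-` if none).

Answer: P0:NH3 P1:NH1 P2:NH0

Derivation:
Op 1: best P0=- P1=NH0 P2=-
Op 2: best P0=NH0 P1=NH0 P2=-
Op 3: best P0=- P1=NH0 P2=-
Op 4: best P0=- P1=NH0 P2=NH0
Op 5: best P0=- P1=NH1 P2=NH0
Op 6: best P0=- P1=NH1 P2=NH0
Op 7: best P0=- P1=NH3 P2=NH0
Op 8: best P0=- P1=NH3 P2=NH0
Op 9: best P0=- P1=NH1 P2=NH0
Op 10: best P0=NH3 P1=NH1 P2=NH0
Op 11: best P0=NH3 P1=NH1 P2=NH0
Op 12: best P0=NH3 P1=NH1 P2=NH0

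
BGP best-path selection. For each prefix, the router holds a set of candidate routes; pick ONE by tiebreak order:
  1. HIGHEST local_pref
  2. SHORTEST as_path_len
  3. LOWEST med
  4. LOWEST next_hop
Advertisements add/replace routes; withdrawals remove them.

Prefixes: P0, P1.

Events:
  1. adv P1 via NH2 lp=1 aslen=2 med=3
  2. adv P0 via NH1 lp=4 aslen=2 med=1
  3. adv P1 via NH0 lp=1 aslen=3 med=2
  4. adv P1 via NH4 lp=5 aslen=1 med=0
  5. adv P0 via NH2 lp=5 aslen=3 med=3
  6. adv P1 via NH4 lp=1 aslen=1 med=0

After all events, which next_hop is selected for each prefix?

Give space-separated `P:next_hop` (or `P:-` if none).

Answer: P0:NH2 P1:NH4

Derivation:
Op 1: best P0=- P1=NH2
Op 2: best P0=NH1 P1=NH2
Op 3: best P0=NH1 P1=NH2
Op 4: best P0=NH1 P1=NH4
Op 5: best P0=NH2 P1=NH4
Op 6: best P0=NH2 P1=NH4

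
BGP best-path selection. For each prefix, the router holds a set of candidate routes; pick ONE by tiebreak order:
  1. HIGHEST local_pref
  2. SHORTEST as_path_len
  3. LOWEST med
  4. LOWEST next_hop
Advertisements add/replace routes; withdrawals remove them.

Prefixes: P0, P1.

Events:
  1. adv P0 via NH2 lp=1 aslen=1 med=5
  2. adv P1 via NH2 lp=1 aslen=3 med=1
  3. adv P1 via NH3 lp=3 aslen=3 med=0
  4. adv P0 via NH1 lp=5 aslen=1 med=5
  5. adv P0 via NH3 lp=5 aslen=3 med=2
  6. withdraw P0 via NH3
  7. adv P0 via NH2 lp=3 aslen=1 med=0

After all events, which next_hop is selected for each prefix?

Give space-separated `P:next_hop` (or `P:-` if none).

Answer: P0:NH1 P1:NH3

Derivation:
Op 1: best P0=NH2 P1=-
Op 2: best P0=NH2 P1=NH2
Op 3: best P0=NH2 P1=NH3
Op 4: best P0=NH1 P1=NH3
Op 5: best P0=NH1 P1=NH3
Op 6: best P0=NH1 P1=NH3
Op 7: best P0=NH1 P1=NH3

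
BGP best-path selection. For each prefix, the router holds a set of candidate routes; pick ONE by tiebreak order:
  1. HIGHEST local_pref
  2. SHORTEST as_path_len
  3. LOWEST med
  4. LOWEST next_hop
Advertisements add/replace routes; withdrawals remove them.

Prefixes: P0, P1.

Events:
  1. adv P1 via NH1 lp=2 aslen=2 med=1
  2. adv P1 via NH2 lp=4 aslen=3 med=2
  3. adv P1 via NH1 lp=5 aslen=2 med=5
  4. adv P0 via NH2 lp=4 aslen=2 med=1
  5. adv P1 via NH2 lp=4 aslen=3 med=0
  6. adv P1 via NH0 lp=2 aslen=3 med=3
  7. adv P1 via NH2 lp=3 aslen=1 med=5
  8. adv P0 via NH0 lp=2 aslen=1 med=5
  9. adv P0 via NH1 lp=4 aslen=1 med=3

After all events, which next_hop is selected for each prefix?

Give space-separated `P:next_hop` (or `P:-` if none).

Answer: P0:NH1 P1:NH1

Derivation:
Op 1: best P0=- P1=NH1
Op 2: best P0=- P1=NH2
Op 3: best P0=- P1=NH1
Op 4: best P0=NH2 P1=NH1
Op 5: best P0=NH2 P1=NH1
Op 6: best P0=NH2 P1=NH1
Op 7: best P0=NH2 P1=NH1
Op 8: best P0=NH2 P1=NH1
Op 9: best P0=NH1 P1=NH1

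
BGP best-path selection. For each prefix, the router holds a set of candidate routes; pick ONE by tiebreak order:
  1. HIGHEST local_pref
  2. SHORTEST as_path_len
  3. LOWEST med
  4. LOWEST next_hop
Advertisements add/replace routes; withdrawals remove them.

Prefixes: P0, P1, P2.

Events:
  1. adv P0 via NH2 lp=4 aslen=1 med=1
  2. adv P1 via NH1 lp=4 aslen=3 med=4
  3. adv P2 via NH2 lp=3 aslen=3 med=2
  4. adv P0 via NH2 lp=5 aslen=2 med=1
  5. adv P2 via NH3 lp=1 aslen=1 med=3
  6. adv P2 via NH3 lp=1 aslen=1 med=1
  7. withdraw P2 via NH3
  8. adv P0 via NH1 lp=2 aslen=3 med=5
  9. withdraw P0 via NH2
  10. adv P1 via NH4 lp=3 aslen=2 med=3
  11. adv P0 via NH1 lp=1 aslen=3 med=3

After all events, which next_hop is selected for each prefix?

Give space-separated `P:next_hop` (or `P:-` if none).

Answer: P0:NH1 P1:NH1 P2:NH2

Derivation:
Op 1: best P0=NH2 P1=- P2=-
Op 2: best P0=NH2 P1=NH1 P2=-
Op 3: best P0=NH2 P1=NH1 P2=NH2
Op 4: best P0=NH2 P1=NH1 P2=NH2
Op 5: best P0=NH2 P1=NH1 P2=NH2
Op 6: best P0=NH2 P1=NH1 P2=NH2
Op 7: best P0=NH2 P1=NH1 P2=NH2
Op 8: best P0=NH2 P1=NH1 P2=NH2
Op 9: best P0=NH1 P1=NH1 P2=NH2
Op 10: best P0=NH1 P1=NH1 P2=NH2
Op 11: best P0=NH1 P1=NH1 P2=NH2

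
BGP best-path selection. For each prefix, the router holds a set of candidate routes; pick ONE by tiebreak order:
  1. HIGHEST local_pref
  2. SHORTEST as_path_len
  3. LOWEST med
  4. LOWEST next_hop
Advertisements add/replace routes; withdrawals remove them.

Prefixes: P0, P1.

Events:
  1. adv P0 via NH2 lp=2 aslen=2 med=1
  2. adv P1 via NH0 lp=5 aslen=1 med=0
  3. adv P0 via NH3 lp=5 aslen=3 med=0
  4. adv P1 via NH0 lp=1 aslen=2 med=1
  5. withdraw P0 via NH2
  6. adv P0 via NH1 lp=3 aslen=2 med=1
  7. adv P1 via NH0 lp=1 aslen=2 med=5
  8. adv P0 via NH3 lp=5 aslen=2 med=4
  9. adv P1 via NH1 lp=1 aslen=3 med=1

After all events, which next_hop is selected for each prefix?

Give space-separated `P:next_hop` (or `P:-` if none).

Answer: P0:NH3 P1:NH0

Derivation:
Op 1: best P0=NH2 P1=-
Op 2: best P0=NH2 P1=NH0
Op 3: best P0=NH3 P1=NH0
Op 4: best P0=NH3 P1=NH0
Op 5: best P0=NH3 P1=NH0
Op 6: best P0=NH3 P1=NH0
Op 7: best P0=NH3 P1=NH0
Op 8: best P0=NH3 P1=NH0
Op 9: best P0=NH3 P1=NH0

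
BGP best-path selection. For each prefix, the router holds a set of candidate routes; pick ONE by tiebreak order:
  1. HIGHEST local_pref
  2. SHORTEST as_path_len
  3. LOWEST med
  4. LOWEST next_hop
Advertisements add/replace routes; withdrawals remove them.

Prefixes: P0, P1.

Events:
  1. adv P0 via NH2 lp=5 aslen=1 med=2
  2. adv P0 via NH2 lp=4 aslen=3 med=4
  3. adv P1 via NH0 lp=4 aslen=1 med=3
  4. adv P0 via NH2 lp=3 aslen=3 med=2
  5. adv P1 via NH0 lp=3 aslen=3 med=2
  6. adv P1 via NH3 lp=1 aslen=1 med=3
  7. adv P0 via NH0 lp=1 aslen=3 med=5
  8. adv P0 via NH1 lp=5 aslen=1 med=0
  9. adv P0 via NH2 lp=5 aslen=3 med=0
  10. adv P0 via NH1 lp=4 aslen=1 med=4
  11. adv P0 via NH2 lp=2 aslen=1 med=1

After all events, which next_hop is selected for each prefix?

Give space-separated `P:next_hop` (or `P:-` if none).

Op 1: best P0=NH2 P1=-
Op 2: best P0=NH2 P1=-
Op 3: best P0=NH2 P1=NH0
Op 4: best P0=NH2 P1=NH0
Op 5: best P0=NH2 P1=NH0
Op 6: best P0=NH2 P1=NH0
Op 7: best P0=NH2 P1=NH0
Op 8: best P0=NH1 P1=NH0
Op 9: best P0=NH1 P1=NH0
Op 10: best P0=NH2 P1=NH0
Op 11: best P0=NH1 P1=NH0

Answer: P0:NH1 P1:NH0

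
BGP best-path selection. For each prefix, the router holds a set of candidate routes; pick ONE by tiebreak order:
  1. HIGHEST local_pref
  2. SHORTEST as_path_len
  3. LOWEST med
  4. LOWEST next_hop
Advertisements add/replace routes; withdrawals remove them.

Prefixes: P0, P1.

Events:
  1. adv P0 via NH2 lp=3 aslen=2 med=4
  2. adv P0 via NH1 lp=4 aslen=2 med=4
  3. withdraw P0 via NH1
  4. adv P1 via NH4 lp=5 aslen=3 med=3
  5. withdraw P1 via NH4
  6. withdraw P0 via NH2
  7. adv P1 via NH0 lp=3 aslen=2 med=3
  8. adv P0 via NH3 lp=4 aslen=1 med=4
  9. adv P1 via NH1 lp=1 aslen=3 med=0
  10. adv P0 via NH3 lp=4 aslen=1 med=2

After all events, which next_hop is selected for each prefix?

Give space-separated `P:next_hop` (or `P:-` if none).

Answer: P0:NH3 P1:NH0

Derivation:
Op 1: best P0=NH2 P1=-
Op 2: best P0=NH1 P1=-
Op 3: best P0=NH2 P1=-
Op 4: best P0=NH2 P1=NH4
Op 5: best P0=NH2 P1=-
Op 6: best P0=- P1=-
Op 7: best P0=- P1=NH0
Op 8: best P0=NH3 P1=NH0
Op 9: best P0=NH3 P1=NH0
Op 10: best P0=NH3 P1=NH0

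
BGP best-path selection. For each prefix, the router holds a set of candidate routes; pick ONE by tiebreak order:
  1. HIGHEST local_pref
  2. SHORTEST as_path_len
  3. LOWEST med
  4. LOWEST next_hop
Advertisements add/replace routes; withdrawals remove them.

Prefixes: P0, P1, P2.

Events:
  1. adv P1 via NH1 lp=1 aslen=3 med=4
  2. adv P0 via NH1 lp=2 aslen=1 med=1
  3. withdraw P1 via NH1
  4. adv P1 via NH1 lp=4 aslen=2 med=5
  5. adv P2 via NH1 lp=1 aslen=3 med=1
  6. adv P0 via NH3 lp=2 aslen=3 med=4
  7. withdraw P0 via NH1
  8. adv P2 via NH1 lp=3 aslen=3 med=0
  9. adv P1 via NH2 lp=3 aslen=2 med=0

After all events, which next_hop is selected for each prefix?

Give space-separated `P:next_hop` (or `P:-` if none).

Answer: P0:NH3 P1:NH1 P2:NH1

Derivation:
Op 1: best P0=- P1=NH1 P2=-
Op 2: best P0=NH1 P1=NH1 P2=-
Op 3: best P0=NH1 P1=- P2=-
Op 4: best P0=NH1 P1=NH1 P2=-
Op 5: best P0=NH1 P1=NH1 P2=NH1
Op 6: best P0=NH1 P1=NH1 P2=NH1
Op 7: best P0=NH3 P1=NH1 P2=NH1
Op 8: best P0=NH3 P1=NH1 P2=NH1
Op 9: best P0=NH3 P1=NH1 P2=NH1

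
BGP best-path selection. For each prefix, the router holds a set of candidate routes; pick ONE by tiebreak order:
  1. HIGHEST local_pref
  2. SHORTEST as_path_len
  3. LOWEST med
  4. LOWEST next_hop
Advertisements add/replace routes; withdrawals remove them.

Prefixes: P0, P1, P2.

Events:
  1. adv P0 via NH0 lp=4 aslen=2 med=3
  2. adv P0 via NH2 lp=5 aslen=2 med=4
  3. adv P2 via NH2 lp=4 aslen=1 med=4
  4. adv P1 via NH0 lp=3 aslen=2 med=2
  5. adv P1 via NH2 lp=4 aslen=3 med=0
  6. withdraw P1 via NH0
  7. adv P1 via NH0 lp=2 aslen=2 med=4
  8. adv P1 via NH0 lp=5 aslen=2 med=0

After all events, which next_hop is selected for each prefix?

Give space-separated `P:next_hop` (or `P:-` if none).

Answer: P0:NH2 P1:NH0 P2:NH2

Derivation:
Op 1: best P0=NH0 P1=- P2=-
Op 2: best P0=NH2 P1=- P2=-
Op 3: best P0=NH2 P1=- P2=NH2
Op 4: best P0=NH2 P1=NH0 P2=NH2
Op 5: best P0=NH2 P1=NH2 P2=NH2
Op 6: best P0=NH2 P1=NH2 P2=NH2
Op 7: best P0=NH2 P1=NH2 P2=NH2
Op 8: best P0=NH2 P1=NH0 P2=NH2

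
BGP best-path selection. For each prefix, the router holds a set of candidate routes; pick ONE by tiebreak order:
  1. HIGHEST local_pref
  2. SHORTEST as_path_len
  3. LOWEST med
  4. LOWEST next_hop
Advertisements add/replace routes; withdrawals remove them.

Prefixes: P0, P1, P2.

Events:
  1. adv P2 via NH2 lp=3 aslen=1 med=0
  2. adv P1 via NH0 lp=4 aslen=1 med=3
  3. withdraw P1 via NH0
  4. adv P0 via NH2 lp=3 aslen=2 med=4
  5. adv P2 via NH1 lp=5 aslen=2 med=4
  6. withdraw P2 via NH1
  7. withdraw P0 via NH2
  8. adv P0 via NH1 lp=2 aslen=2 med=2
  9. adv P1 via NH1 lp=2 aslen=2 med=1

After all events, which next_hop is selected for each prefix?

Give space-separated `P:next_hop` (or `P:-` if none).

Answer: P0:NH1 P1:NH1 P2:NH2

Derivation:
Op 1: best P0=- P1=- P2=NH2
Op 2: best P0=- P1=NH0 P2=NH2
Op 3: best P0=- P1=- P2=NH2
Op 4: best P0=NH2 P1=- P2=NH2
Op 5: best P0=NH2 P1=- P2=NH1
Op 6: best P0=NH2 P1=- P2=NH2
Op 7: best P0=- P1=- P2=NH2
Op 8: best P0=NH1 P1=- P2=NH2
Op 9: best P0=NH1 P1=NH1 P2=NH2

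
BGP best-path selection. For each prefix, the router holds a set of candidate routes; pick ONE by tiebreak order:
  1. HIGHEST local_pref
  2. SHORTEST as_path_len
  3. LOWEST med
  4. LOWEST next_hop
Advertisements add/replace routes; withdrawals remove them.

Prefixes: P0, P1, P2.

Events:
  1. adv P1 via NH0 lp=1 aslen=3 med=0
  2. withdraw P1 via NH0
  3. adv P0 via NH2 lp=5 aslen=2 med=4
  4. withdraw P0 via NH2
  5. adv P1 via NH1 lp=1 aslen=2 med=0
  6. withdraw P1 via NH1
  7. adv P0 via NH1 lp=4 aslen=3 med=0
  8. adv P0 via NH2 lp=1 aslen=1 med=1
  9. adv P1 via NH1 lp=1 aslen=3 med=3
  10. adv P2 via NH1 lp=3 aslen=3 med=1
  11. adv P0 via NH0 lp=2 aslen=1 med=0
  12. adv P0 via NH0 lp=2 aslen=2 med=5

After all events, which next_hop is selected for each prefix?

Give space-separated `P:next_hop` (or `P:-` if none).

Op 1: best P0=- P1=NH0 P2=-
Op 2: best P0=- P1=- P2=-
Op 3: best P0=NH2 P1=- P2=-
Op 4: best P0=- P1=- P2=-
Op 5: best P0=- P1=NH1 P2=-
Op 6: best P0=- P1=- P2=-
Op 7: best P0=NH1 P1=- P2=-
Op 8: best P0=NH1 P1=- P2=-
Op 9: best P0=NH1 P1=NH1 P2=-
Op 10: best P0=NH1 P1=NH1 P2=NH1
Op 11: best P0=NH1 P1=NH1 P2=NH1
Op 12: best P0=NH1 P1=NH1 P2=NH1

Answer: P0:NH1 P1:NH1 P2:NH1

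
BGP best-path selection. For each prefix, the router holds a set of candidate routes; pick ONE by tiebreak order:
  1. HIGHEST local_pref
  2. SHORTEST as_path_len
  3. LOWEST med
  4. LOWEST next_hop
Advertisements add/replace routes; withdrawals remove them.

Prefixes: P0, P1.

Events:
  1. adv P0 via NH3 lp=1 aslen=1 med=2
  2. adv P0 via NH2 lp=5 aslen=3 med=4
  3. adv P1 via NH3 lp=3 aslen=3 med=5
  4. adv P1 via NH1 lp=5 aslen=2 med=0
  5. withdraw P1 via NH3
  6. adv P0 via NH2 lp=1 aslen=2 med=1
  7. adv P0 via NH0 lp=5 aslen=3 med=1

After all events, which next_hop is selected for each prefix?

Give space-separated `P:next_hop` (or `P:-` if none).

Answer: P0:NH0 P1:NH1

Derivation:
Op 1: best P0=NH3 P1=-
Op 2: best P0=NH2 P1=-
Op 3: best P0=NH2 P1=NH3
Op 4: best P0=NH2 P1=NH1
Op 5: best P0=NH2 P1=NH1
Op 6: best P0=NH3 P1=NH1
Op 7: best P0=NH0 P1=NH1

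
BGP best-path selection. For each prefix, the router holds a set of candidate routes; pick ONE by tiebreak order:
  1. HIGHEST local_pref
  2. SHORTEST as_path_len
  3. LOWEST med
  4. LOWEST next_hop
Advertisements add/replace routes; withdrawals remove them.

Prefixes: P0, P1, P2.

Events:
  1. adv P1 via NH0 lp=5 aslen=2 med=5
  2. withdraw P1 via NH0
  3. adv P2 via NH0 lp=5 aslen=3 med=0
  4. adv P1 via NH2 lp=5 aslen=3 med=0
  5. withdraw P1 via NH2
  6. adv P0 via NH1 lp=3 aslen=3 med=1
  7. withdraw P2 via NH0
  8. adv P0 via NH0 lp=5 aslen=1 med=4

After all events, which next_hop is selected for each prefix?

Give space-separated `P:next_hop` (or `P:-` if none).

Answer: P0:NH0 P1:- P2:-

Derivation:
Op 1: best P0=- P1=NH0 P2=-
Op 2: best P0=- P1=- P2=-
Op 3: best P0=- P1=- P2=NH0
Op 4: best P0=- P1=NH2 P2=NH0
Op 5: best P0=- P1=- P2=NH0
Op 6: best P0=NH1 P1=- P2=NH0
Op 7: best P0=NH1 P1=- P2=-
Op 8: best P0=NH0 P1=- P2=-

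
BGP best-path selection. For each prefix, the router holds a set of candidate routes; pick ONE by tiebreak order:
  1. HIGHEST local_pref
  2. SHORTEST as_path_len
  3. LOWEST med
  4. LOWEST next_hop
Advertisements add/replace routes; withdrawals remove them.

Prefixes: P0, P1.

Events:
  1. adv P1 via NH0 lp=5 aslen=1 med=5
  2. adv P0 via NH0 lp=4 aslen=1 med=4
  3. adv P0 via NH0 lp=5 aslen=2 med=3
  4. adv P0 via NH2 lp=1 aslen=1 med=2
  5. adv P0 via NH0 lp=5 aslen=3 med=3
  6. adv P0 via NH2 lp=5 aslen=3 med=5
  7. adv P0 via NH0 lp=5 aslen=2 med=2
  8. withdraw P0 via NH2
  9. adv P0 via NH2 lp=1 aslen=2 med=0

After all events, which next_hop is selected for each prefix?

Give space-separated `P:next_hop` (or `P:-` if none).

Answer: P0:NH0 P1:NH0

Derivation:
Op 1: best P0=- P1=NH0
Op 2: best P0=NH0 P1=NH0
Op 3: best P0=NH0 P1=NH0
Op 4: best P0=NH0 P1=NH0
Op 5: best P0=NH0 P1=NH0
Op 6: best P0=NH0 P1=NH0
Op 7: best P0=NH0 P1=NH0
Op 8: best P0=NH0 P1=NH0
Op 9: best P0=NH0 P1=NH0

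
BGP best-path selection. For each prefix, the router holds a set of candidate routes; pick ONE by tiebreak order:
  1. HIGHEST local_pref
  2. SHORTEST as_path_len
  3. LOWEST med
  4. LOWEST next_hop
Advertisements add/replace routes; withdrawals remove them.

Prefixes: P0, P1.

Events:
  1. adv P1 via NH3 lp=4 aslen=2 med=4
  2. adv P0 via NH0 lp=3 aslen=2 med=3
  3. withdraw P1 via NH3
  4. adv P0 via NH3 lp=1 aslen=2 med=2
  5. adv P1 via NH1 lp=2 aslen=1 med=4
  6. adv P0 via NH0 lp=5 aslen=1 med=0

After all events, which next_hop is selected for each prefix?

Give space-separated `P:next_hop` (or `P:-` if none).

Answer: P0:NH0 P1:NH1

Derivation:
Op 1: best P0=- P1=NH3
Op 2: best P0=NH0 P1=NH3
Op 3: best P0=NH0 P1=-
Op 4: best P0=NH0 P1=-
Op 5: best P0=NH0 P1=NH1
Op 6: best P0=NH0 P1=NH1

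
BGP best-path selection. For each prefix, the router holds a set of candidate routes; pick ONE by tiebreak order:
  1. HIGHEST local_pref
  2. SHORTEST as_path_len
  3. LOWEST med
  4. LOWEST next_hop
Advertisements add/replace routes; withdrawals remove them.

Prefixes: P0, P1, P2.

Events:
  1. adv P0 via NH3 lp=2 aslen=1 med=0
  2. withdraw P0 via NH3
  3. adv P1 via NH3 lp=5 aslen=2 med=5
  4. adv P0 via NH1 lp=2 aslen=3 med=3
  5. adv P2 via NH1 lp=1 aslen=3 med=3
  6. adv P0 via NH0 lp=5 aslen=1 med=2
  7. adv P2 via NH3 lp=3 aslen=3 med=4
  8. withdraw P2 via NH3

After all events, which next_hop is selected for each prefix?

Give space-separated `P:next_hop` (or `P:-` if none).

Op 1: best P0=NH3 P1=- P2=-
Op 2: best P0=- P1=- P2=-
Op 3: best P0=- P1=NH3 P2=-
Op 4: best P0=NH1 P1=NH3 P2=-
Op 5: best P0=NH1 P1=NH3 P2=NH1
Op 6: best P0=NH0 P1=NH3 P2=NH1
Op 7: best P0=NH0 P1=NH3 P2=NH3
Op 8: best P0=NH0 P1=NH3 P2=NH1

Answer: P0:NH0 P1:NH3 P2:NH1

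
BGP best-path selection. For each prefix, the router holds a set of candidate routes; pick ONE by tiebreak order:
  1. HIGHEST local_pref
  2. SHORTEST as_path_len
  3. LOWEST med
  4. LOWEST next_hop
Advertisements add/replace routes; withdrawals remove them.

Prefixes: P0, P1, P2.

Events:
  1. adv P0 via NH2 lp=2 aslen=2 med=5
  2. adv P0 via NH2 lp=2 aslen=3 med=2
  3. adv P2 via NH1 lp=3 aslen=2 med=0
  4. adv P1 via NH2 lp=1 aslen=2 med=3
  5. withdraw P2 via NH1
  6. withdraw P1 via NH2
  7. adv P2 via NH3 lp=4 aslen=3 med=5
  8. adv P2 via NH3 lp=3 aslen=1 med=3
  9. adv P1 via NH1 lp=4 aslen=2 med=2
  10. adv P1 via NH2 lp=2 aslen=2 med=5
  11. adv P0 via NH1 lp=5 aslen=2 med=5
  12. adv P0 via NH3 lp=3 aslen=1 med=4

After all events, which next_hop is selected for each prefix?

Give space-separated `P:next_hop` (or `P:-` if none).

Op 1: best P0=NH2 P1=- P2=-
Op 2: best P0=NH2 P1=- P2=-
Op 3: best P0=NH2 P1=- P2=NH1
Op 4: best P0=NH2 P1=NH2 P2=NH1
Op 5: best P0=NH2 P1=NH2 P2=-
Op 6: best P0=NH2 P1=- P2=-
Op 7: best P0=NH2 P1=- P2=NH3
Op 8: best P0=NH2 P1=- P2=NH3
Op 9: best P0=NH2 P1=NH1 P2=NH3
Op 10: best P0=NH2 P1=NH1 P2=NH3
Op 11: best P0=NH1 P1=NH1 P2=NH3
Op 12: best P0=NH1 P1=NH1 P2=NH3

Answer: P0:NH1 P1:NH1 P2:NH3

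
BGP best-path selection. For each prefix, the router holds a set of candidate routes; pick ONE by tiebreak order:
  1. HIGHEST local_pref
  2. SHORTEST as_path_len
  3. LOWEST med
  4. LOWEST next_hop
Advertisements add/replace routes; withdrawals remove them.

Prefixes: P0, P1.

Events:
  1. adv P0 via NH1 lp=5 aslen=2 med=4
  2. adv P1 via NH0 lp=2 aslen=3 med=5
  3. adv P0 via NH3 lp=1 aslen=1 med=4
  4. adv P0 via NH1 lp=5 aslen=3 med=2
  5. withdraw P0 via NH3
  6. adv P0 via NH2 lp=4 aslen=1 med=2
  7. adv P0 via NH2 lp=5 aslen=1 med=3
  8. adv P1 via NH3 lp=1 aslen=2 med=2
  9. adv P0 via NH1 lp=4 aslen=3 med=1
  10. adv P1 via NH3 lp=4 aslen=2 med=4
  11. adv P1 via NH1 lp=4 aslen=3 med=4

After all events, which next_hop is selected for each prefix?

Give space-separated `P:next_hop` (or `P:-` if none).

Answer: P0:NH2 P1:NH3

Derivation:
Op 1: best P0=NH1 P1=-
Op 2: best P0=NH1 P1=NH0
Op 3: best P0=NH1 P1=NH0
Op 4: best P0=NH1 P1=NH0
Op 5: best P0=NH1 P1=NH0
Op 6: best P0=NH1 P1=NH0
Op 7: best P0=NH2 P1=NH0
Op 8: best P0=NH2 P1=NH0
Op 9: best P0=NH2 P1=NH0
Op 10: best P0=NH2 P1=NH3
Op 11: best P0=NH2 P1=NH3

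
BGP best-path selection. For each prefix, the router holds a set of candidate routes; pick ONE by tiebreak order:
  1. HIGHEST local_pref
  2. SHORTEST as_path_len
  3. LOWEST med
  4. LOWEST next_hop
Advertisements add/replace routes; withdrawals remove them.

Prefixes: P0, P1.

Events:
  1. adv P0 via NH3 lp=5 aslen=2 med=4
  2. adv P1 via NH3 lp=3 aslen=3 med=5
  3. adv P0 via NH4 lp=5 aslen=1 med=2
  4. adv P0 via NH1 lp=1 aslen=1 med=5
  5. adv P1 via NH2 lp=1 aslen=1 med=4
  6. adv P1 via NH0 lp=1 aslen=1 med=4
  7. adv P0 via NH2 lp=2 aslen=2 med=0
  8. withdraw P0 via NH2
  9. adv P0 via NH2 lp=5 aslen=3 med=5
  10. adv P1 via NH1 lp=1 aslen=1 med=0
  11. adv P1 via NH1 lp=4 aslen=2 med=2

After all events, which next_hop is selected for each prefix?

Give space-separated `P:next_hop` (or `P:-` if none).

Answer: P0:NH4 P1:NH1

Derivation:
Op 1: best P0=NH3 P1=-
Op 2: best P0=NH3 P1=NH3
Op 3: best P0=NH4 P1=NH3
Op 4: best P0=NH4 P1=NH3
Op 5: best P0=NH4 P1=NH3
Op 6: best P0=NH4 P1=NH3
Op 7: best P0=NH4 P1=NH3
Op 8: best P0=NH4 P1=NH3
Op 9: best P0=NH4 P1=NH3
Op 10: best P0=NH4 P1=NH3
Op 11: best P0=NH4 P1=NH1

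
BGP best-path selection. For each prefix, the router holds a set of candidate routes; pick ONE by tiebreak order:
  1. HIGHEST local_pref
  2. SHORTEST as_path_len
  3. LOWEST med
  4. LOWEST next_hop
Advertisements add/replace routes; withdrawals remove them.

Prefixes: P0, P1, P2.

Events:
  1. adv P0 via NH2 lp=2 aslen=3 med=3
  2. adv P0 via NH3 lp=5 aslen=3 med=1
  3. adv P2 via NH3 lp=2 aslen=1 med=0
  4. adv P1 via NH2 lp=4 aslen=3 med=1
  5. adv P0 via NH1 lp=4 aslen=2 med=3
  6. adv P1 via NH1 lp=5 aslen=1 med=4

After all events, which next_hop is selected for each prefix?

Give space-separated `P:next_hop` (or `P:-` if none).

Answer: P0:NH3 P1:NH1 P2:NH3

Derivation:
Op 1: best P0=NH2 P1=- P2=-
Op 2: best P0=NH3 P1=- P2=-
Op 3: best P0=NH3 P1=- P2=NH3
Op 4: best P0=NH3 P1=NH2 P2=NH3
Op 5: best P0=NH3 P1=NH2 P2=NH3
Op 6: best P0=NH3 P1=NH1 P2=NH3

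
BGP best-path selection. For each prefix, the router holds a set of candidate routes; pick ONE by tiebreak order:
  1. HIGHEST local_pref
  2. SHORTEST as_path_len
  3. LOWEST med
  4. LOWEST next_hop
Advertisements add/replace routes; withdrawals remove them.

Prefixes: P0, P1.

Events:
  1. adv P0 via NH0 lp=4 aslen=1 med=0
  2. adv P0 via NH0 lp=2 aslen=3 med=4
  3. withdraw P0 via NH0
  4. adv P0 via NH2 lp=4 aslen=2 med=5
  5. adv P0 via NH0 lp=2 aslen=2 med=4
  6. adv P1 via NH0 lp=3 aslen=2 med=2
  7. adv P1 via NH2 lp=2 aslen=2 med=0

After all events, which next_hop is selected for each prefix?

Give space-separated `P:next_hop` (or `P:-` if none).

Answer: P0:NH2 P1:NH0

Derivation:
Op 1: best P0=NH0 P1=-
Op 2: best P0=NH0 P1=-
Op 3: best P0=- P1=-
Op 4: best P0=NH2 P1=-
Op 5: best P0=NH2 P1=-
Op 6: best P0=NH2 P1=NH0
Op 7: best P0=NH2 P1=NH0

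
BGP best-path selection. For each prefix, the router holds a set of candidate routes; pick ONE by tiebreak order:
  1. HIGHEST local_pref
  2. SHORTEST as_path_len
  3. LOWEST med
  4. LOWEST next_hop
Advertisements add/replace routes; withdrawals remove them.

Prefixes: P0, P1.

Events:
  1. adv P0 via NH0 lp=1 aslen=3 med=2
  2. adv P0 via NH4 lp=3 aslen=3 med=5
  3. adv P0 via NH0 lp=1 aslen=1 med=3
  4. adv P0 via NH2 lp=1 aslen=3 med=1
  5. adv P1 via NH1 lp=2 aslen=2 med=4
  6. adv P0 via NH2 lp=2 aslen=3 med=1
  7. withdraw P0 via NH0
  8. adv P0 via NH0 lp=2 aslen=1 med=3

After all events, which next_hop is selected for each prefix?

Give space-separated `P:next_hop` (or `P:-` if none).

Op 1: best P0=NH0 P1=-
Op 2: best P0=NH4 P1=-
Op 3: best P0=NH4 P1=-
Op 4: best P0=NH4 P1=-
Op 5: best P0=NH4 P1=NH1
Op 6: best P0=NH4 P1=NH1
Op 7: best P0=NH4 P1=NH1
Op 8: best P0=NH4 P1=NH1

Answer: P0:NH4 P1:NH1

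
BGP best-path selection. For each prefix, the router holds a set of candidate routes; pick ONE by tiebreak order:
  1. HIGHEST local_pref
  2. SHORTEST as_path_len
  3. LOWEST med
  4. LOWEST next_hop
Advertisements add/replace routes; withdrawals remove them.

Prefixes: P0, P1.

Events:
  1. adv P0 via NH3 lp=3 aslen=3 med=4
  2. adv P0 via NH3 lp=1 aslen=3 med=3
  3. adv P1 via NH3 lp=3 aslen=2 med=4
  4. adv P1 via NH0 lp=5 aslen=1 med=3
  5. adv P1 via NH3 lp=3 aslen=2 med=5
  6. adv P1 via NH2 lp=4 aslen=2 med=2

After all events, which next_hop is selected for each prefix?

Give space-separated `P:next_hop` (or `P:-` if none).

Answer: P0:NH3 P1:NH0

Derivation:
Op 1: best P0=NH3 P1=-
Op 2: best P0=NH3 P1=-
Op 3: best P0=NH3 P1=NH3
Op 4: best P0=NH3 P1=NH0
Op 5: best P0=NH3 P1=NH0
Op 6: best P0=NH3 P1=NH0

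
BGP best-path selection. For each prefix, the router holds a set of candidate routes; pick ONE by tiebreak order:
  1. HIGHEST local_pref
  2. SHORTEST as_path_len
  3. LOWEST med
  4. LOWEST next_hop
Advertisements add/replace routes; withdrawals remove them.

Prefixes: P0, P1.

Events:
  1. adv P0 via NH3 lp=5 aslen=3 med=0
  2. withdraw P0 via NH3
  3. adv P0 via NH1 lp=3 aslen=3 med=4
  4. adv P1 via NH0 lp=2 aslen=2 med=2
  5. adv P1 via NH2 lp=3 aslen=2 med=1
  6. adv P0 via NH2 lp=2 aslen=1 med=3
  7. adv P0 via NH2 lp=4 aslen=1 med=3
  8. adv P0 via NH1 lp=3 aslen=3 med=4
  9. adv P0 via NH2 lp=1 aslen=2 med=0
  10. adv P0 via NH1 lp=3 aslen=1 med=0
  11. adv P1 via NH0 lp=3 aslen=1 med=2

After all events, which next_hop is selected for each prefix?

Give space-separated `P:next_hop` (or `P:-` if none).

Op 1: best P0=NH3 P1=-
Op 2: best P0=- P1=-
Op 3: best P0=NH1 P1=-
Op 4: best P0=NH1 P1=NH0
Op 5: best P0=NH1 P1=NH2
Op 6: best P0=NH1 P1=NH2
Op 7: best P0=NH2 P1=NH2
Op 8: best P0=NH2 P1=NH2
Op 9: best P0=NH1 P1=NH2
Op 10: best P0=NH1 P1=NH2
Op 11: best P0=NH1 P1=NH0

Answer: P0:NH1 P1:NH0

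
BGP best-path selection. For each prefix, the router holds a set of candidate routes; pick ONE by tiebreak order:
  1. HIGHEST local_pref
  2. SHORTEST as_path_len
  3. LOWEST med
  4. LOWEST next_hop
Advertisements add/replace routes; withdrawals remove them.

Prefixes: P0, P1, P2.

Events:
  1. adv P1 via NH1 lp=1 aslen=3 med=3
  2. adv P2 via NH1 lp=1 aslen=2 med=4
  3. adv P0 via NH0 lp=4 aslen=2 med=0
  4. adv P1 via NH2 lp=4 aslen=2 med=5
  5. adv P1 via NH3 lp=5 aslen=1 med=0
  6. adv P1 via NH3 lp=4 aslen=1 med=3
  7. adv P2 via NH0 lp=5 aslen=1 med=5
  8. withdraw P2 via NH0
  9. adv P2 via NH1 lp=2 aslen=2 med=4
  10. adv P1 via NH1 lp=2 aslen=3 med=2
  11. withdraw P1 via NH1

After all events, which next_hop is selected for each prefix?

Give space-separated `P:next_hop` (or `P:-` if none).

Op 1: best P0=- P1=NH1 P2=-
Op 2: best P0=- P1=NH1 P2=NH1
Op 3: best P0=NH0 P1=NH1 P2=NH1
Op 4: best P0=NH0 P1=NH2 P2=NH1
Op 5: best P0=NH0 P1=NH3 P2=NH1
Op 6: best P0=NH0 P1=NH3 P2=NH1
Op 7: best P0=NH0 P1=NH3 P2=NH0
Op 8: best P0=NH0 P1=NH3 P2=NH1
Op 9: best P0=NH0 P1=NH3 P2=NH1
Op 10: best P0=NH0 P1=NH3 P2=NH1
Op 11: best P0=NH0 P1=NH3 P2=NH1

Answer: P0:NH0 P1:NH3 P2:NH1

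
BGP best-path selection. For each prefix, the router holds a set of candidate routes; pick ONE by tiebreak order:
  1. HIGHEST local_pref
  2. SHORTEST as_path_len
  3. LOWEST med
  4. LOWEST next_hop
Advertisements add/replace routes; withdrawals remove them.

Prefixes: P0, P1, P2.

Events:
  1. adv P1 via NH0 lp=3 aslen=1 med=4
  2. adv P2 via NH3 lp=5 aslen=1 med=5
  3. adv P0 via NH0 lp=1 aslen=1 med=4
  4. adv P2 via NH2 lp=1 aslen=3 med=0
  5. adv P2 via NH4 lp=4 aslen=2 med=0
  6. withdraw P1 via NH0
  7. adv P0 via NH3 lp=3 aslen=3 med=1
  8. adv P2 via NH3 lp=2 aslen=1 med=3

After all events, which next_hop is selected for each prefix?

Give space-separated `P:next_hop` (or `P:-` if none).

Answer: P0:NH3 P1:- P2:NH4

Derivation:
Op 1: best P0=- P1=NH0 P2=-
Op 2: best P0=- P1=NH0 P2=NH3
Op 3: best P0=NH0 P1=NH0 P2=NH3
Op 4: best P0=NH0 P1=NH0 P2=NH3
Op 5: best P0=NH0 P1=NH0 P2=NH3
Op 6: best P0=NH0 P1=- P2=NH3
Op 7: best P0=NH3 P1=- P2=NH3
Op 8: best P0=NH3 P1=- P2=NH4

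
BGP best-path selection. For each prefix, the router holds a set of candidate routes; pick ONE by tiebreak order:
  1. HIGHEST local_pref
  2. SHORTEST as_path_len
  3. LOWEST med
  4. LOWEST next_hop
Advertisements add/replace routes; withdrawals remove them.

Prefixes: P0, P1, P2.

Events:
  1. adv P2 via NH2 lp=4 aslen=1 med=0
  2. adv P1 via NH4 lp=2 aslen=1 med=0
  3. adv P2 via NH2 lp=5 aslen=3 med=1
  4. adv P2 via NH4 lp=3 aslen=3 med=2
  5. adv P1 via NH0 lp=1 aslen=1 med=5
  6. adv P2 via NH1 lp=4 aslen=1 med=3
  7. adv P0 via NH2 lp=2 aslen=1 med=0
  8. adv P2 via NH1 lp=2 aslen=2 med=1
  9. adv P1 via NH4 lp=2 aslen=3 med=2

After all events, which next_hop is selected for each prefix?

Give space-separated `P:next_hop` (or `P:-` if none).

Answer: P0:NH2 P1:NH4 P2:NH2

Derivation:
Op 1: best P0=- P1=- P2=NH2
Op 2: best P0=- P1=NH4 P2=NH2
Op 3: best P0=- P1=NH4 P2=NH2
Op 4: best P0=- P1=NH4 P2=NH2
Op 5: best P0=- P1=NH4 P2=NH2
Op 6: best P0=- P1=NH4 P2=NH2
Op 7: best P0=NH2 P1=NH4 P2=NH2
Op 8: best P0=NH2 P1=NH4 P2=NH2
Op 9: best P0=NH2 P1=NH4 P2=NH2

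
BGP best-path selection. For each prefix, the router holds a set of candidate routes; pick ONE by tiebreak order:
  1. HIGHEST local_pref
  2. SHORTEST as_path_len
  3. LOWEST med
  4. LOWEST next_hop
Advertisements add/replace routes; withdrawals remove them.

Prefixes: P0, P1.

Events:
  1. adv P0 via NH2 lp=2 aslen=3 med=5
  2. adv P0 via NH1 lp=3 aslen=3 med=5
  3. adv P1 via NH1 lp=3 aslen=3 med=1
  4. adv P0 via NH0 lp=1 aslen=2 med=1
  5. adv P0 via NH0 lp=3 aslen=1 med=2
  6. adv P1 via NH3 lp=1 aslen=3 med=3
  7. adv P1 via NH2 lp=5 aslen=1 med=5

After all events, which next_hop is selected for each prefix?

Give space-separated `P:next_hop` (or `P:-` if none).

Answer: P0:NH0 P1:NH2

Derivation:
Op 1: best P0=NH2 P1=-
Op 2: best P0=NH1 P1=-
Op 3: best P0=NH1 P1=NH1
Op 4: best P0=NH1 P1=NH1
Op 5: best P0=NH0 P1=NH1
Op 6: best P0=NH0 P1=NH1
Op 7: best P0=NH0 P1=NH2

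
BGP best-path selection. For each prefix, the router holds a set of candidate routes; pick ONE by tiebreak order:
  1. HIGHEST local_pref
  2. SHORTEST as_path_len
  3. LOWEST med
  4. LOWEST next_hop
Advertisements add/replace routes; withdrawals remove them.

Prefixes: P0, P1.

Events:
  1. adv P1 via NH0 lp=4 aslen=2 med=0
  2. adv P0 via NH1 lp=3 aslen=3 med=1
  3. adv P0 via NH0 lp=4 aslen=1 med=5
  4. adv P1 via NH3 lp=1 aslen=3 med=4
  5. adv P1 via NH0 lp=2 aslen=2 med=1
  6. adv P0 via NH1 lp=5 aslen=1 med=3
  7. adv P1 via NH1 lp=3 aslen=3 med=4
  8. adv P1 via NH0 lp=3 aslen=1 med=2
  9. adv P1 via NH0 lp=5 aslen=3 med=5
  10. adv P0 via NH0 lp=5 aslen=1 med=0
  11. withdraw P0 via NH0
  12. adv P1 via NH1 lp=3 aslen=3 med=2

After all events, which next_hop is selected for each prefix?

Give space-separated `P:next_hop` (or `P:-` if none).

Op 1: best P0=- P1=NH0
Op 2: best P0=NH1 P1=NH0
Op 3: best P0=NH0 P1=NH0
Op 4: best P0=NH0 P1=NH0
Op 5: best P0=NH0 P1=NH0
Op 6: best P0=NH1 P1=NH0
Op 7: best P0=NH1 P1=NH1
Op 8: best P0=NH1 P1=NH0
Op 9: best P0=NH1 P1=NH0
Op 10: best P0=NH0 P1=NH0
Op 11: best P0=NH1 P1=NH0
Op 12: best P0=NH1 P1=NH0

Answer: P0:NH1 P1:NH0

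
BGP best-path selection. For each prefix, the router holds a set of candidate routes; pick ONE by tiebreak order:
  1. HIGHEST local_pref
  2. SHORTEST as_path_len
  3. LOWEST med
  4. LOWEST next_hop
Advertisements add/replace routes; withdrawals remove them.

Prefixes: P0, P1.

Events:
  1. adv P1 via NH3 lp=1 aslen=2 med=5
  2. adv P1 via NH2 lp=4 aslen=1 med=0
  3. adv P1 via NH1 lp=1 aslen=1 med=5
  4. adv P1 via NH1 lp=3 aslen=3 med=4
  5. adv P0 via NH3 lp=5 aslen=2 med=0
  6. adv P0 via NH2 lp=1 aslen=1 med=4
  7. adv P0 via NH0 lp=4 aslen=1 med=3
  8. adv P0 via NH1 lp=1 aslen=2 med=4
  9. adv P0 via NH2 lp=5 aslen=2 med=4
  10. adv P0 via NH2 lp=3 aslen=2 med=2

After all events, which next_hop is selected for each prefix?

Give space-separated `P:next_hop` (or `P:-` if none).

Answer: P0:NH3 P1:NH2

Derivation:
Op 1: best P0=- P1=NH3
Op 2: best P0=- P1=NH2
Op 3: best P0=- P1=NH2
Op 4: best P0=- P1=NH2
Op 5: best P0=NH3 P1=NH2
Op 6: best P0=NH3 P1=NH2
Op 7: best P0=NH3 P1=NH2
Op 8: best P0=NH3 P1=NH2
Op 9: best P0=NH3 P1=NH2
Op 10: best P0=NH3 P1=NH2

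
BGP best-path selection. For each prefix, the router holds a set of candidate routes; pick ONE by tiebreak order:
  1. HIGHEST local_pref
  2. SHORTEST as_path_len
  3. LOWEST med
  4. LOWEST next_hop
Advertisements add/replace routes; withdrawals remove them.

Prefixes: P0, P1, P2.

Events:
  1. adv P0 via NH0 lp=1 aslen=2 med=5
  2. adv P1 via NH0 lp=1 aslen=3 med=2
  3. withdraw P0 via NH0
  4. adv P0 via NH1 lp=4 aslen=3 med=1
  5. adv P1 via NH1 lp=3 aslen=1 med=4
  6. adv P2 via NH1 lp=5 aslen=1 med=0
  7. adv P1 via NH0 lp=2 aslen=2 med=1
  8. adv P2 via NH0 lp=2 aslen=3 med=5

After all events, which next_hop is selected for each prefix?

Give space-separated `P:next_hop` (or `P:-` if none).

Answer: P0:NH1 P1:NH1 P2:NH1

Derivation:
Op 1: best P0=NH0 P1=- P2=-
Op 2: best P0=NH0 P1=NH0 P2=-
Op 3: best P0=- P1=NH0 P2=-
Op 4: best P0=NH1 P1=NH0 P2=-
Op 5: best P0=NH1 P1=NH1 P2=-
Op 6: best P0=NH1 P1=NH1 P2=NH1
Op 7: best P0=NH1 P1=NH1 P2=NH1
Op 8: best P0=NH1 P1=NH1 P2=NH1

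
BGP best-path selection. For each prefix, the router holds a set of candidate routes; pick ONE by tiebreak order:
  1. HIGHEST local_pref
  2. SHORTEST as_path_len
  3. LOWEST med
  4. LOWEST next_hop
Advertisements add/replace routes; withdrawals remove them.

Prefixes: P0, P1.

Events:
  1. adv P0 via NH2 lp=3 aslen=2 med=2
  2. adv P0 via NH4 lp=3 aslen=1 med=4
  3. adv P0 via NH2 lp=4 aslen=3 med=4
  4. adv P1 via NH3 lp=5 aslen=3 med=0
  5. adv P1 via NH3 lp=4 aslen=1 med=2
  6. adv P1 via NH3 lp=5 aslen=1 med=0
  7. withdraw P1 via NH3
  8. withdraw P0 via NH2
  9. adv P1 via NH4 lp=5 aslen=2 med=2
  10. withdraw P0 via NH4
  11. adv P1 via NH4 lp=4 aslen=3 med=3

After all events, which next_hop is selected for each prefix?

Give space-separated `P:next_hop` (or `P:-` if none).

Op 1: best P0=NH2 P1=-
Op 2: best P0=NH4 P1=-
Op 3: best P0=NH2 P1=-
Op 4: best P0=NH2 P1=NH3
Op 5: best P0=NH2 P1=NH3
Op 6: best P0=NH2 P1=NH3
Op 7: best P0=NH2 P1=-
Op 8: best P0=NH4 P1=-
Op 9: best P0=NH4 P1=NH4
Op 10: best P0=- P1=NH4
Op 11: best P0=- P1=NH4

Answer: P0:- P1:NH4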